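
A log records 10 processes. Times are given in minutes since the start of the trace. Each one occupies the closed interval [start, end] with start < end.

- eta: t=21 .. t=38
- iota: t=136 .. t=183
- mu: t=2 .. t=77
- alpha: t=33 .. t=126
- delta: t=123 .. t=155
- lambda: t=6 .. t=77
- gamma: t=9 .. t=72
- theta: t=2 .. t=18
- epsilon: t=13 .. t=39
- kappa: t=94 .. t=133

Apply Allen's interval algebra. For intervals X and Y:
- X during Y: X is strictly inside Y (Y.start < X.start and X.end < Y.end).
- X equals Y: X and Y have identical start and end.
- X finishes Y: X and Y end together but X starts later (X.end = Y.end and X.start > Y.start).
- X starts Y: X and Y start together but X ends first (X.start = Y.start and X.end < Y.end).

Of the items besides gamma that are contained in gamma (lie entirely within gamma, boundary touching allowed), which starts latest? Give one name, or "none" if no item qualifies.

Target gamma = [t=9, t=72].
alpha [t=33, t=126] → overlapped-by → excluded.
delta [t=123, t=155] → after → excluded.
epsilon [t=13, t=39] → during → candidate.
eta [t=21, t=38] → during → candidate.
iota [t=136, t=183] → after → excluded.
kappa [t=94, t=133] → after → excluded.
lambda [t=6, t=77] → contains → excluded.
mu [t=2, t=77] → contains → excluded.
theta [t=2, t=18] → overlaps → excluded.
Among candidates, latest start is t=21 → eta.

eta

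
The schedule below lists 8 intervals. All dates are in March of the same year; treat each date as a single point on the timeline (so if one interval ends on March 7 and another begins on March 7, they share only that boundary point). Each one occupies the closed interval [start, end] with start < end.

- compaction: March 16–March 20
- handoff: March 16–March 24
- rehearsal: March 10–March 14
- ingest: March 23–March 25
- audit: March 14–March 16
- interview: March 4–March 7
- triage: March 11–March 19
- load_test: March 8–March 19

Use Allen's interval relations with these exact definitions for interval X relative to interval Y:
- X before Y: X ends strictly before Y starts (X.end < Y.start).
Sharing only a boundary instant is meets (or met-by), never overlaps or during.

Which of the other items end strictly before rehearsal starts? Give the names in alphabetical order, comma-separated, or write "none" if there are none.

Target rehearsal = [March 10, March 14].
audit [March 14, March 16] → met-by → no.
compaction [March 16, March 20] → after → no.
handoff [March 16, March 24] → after → no.
ingest [March 23, March 25] → after → no.
interview [March 4, March 7] → before → yes.
load_test [March 8, March 19] → contains → no.
triage [March 11, March 19] → overlapped-by → no.
Result: interview.

interview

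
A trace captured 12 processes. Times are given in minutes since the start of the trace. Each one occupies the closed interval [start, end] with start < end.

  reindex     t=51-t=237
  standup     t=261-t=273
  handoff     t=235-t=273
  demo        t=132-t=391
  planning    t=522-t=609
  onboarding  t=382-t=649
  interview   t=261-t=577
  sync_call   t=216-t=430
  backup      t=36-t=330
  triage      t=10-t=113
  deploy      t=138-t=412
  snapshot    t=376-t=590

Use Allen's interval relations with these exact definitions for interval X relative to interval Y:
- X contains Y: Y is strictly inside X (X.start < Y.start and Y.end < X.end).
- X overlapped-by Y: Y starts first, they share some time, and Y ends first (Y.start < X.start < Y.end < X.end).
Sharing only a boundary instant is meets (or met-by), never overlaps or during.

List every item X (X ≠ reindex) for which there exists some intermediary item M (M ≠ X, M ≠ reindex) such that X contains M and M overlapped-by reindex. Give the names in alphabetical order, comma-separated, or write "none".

backup, demo, deploy, sync_call

Target reindex = [t=51, t=237].
Intermediaries M with M overlapped-by reindex: demo, deploy, handoff, sync_call.
Via demo — items with X contains demo: none.
Via deploy — items with X contains deploy: none.
Via handoff — items with X contains handoff: backup, demo, deploy, sync_call.
Via sync_call — items with X contains sync_call: none.
Union: backup, demo, deploy, sync_call.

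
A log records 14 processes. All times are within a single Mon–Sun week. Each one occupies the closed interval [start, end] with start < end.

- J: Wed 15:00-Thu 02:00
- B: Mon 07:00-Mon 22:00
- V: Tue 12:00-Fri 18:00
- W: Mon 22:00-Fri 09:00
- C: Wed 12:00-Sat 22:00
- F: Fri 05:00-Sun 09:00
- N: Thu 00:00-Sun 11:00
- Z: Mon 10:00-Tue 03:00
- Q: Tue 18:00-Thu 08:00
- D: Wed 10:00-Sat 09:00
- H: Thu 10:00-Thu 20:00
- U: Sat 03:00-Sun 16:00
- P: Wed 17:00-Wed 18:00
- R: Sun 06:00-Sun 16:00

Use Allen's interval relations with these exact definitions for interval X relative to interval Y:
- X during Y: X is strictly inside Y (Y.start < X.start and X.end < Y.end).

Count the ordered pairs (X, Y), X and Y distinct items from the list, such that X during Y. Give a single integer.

Checking all 182 ordered pairs for relation 'during'; matching pairs in alphabetical order:
(F, N): F during N ✓
(H, C): H during C ✓
(H, D): H during D ✓
(H, N): H during N ✓
(H, V): H during V ✓
(H, W): H during W ✓
(J, C): J during C ✓
(J, D): J during D ✓
(J, Q): J during Q ✓
(J, V): J during V ✓
(J, W): J during W ✓
(P, C): P during C ✓
(P, D): P during D ✓
(P, J): P during J ✓
(P, Q): P during Q ✓
(P, V): P during V ✓
(P, W): P during W ✓
(Q, V): Q during V ✓
(Q, W): Q during W ✓
Count: 19.

19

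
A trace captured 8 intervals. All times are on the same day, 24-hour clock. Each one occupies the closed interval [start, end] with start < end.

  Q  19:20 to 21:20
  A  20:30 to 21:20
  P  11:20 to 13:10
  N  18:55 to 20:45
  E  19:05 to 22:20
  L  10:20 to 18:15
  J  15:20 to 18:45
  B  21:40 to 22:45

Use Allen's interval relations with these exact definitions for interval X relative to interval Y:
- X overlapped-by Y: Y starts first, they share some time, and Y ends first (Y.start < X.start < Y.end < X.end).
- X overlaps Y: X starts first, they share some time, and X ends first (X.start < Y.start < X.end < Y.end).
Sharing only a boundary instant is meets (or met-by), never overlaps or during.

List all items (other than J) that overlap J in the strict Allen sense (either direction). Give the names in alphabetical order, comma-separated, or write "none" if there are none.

L

Target J = [15:20, 18:45].
A [20:30, 21:20] → after → no.
B [21:40, 22:45] → after → no.
E [19:05, 22:20] → after → no.
L [10:20, 18:15] → overlaps → yes.
N [18:55, 20:45] → after → no.
P [11:20, 13:10] → before → no.
Q [19:20, 21:20] → after → no.
Result: L.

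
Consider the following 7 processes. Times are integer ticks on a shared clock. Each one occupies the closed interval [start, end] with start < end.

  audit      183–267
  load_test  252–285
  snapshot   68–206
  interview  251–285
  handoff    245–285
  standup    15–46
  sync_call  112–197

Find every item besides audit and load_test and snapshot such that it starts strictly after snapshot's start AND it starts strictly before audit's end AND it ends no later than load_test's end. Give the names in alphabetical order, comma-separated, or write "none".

Conditions: its start is strictly after snapshot's start (X.start > 68) AND its start is strictly before audit's end (X.start < 267) AND its end is no later than load_test's end (X.end <= 285).
handoff: start 245 > 68? ✓; start 245 < 267? ✓; end 285 <= 285? ✓ → yes.
interview: start 251 > 68? ✓; start 251 < 267? ✓; end 285 <= 285? ✓ → yes.
standup: start 15 > 68? ✗; start 15 < 267? ✓; end 46 <= 285? ✓ → no.
sync_call: start 112 > 68? ✓; start 112 < 267? ✓; end 197 <= 285? ✓ → yes.
Result: handoff, interview, sync_call.

handoff, interview, sync_call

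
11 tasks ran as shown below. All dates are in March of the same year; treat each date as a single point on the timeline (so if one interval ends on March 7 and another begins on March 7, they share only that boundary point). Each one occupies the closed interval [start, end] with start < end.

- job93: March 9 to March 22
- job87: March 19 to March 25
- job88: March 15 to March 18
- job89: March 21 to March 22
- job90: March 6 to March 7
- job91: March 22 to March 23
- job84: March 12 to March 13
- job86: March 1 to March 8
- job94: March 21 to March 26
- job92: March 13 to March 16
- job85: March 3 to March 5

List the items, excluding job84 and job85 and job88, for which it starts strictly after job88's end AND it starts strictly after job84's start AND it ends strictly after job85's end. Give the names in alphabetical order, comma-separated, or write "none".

Conditions: its start is strictly after job88's end (X.start > March 18) AND its start is strictly after job84's start (X.start > March 12) AND its end is strictly after job85's end (X.end > March 5).
job86: start March 1 > March 18? ✗; start March 1 > March 12? ✗; end March 8 > March 5? ✓ → no.
job87: start March 19 > March 18? ✓; start March 19 > March 12? ✓; end March 25 > March 5? ✓ → yes.
job89: start March 21 > March 18? ✓; start March 21 > March 12? ✓; end March 22 > March 5? ✓ → yes.
job90: start March 6 > March 18? ✗; start March 6 > March 12? ✗; end March 7 > March 5? ✓ → no.
job91: start March 22 > March 18? ✓; start March 22 > March 12? ✓; end March 23 > March 5? ✓ → yes.
job92: start March 13 > March 18? ✗; start March 13 > March 12? ✓; end March 16 > March 5? ✓ → no.
job93: start March 9 > March 18? ✗; start March 9 > March 12? ✗; end March 22 > March 5? ✓ → no.
job94: start March 21 > March 18? ✓; start March 21 > March 12? ✓; end March 26 > March 5? ✓ → yes.
Result: job87, job89, job91, job94.

job87, job89, job91, job94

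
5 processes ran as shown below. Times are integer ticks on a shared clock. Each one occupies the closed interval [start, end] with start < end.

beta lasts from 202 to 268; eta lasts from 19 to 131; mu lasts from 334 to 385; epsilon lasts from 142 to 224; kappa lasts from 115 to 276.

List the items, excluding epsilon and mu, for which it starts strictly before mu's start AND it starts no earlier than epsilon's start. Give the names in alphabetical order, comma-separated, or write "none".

Conditions: its start is strictly before mu's start (X.start < 334) AND its start is no earlier than epsilon's start (X.start >= 142).
beta: start 202 < 334? ✓; start 202 >= 142? ✓ → yes.
eta: start 19 < 334? ✓; start 19 >= 142? ✗ → no.
kappa: start 115 < 334? ✓; start 115 >= 142? ✗ → no.
Result: beta.

beta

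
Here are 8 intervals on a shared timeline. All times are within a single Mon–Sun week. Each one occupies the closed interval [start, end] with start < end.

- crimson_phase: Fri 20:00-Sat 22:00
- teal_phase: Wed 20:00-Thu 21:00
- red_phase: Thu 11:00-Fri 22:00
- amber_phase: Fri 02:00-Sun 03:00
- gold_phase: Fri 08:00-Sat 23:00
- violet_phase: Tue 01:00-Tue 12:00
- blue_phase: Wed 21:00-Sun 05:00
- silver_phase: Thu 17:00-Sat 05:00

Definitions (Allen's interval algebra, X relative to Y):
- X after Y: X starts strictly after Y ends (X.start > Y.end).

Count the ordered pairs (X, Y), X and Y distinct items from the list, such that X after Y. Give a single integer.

10

Checking all 56 ordered pairs for relation 'after'; matching pairs in alphabetical order:
(amber_phase, teal_phase): amber_phase after teal_phase ✓
(amber_phase, violet_phase): amber_phase after violet_phase ✓
(blue_phase, violet_phase): blue_phase after violet_phase ✓
(crimson_phase, teal_phase): crimson_phase after teal_phase ✓
(crimson_phase, violet_phase): crimson_phase after violet_phase ✓
(gold_phase, teal_phase): gold_phase after teal_phase ✓
(gold_phase, violet_phase): gold_phase after violet_phase ✓
(red_phase, violet_phase): red_phase after violet_phase ✓
(silver_phase, violet_phase): silver_phase after violet_phase ✓
(teal_phase, violet_phase): teal_phase after violet_phase ✓
Count: 10.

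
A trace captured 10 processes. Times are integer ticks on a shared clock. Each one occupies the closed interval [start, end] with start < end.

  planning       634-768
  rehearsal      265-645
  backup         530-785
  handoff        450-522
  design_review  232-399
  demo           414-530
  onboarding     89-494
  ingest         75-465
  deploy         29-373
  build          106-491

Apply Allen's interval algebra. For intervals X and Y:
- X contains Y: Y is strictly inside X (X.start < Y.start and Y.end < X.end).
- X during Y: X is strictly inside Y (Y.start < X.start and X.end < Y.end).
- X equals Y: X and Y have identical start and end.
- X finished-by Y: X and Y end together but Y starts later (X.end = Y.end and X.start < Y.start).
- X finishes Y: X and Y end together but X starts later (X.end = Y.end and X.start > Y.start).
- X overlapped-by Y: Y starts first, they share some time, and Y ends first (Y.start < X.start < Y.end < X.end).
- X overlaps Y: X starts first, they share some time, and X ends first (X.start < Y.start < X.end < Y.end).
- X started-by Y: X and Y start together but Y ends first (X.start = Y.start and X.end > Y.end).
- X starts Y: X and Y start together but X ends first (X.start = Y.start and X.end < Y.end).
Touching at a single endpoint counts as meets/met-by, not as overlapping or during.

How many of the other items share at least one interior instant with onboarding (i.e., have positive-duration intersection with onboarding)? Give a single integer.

7

Target onboarding = [89, 494].
backup [530, 785] → after → no.
build [106, 491] → during → counts.
demo [414, 530] → overlapped-by → counts.
deploy [29, 373] → overlaps → counts.
design_review [232, 399] → during → counts.
handoff [450, 522] → overlapped-by → counts.
ingest [75, 465] → overlaps → counts.
planning [634, 768] → after → no.
rehearsal [265, 645] → overlapped-by → counts.
Total: 7.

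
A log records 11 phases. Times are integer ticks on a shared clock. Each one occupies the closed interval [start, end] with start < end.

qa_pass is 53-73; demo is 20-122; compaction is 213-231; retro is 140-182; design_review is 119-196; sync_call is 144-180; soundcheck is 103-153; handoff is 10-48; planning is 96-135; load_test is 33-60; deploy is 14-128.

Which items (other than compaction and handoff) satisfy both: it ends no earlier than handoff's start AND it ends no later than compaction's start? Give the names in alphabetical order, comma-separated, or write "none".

demo, deploy, design_review, load_test, planning, qa_pass, retro, soundcheck, sync_call

Conditions: its end is no earlier than handoff's start (X.end >= 10) AND its end is no later than compaction's start (X.end <= 213).
demo: end 122 >= 10? ✓; end 122 <= 213? ✓ → yes.
deploy: end 128 >= 10? ✓; end 128 <= 213? ✓ → yes.
design_review: end 196 >= 10? ✓; end 196 <= 213? ✓ → yes.
load_test: end 60 >= 10? ✓; end 60 <= 213? ✓ → yes.
planning: end 135 >= 10? ✓; end 135 <= 213? ✓ → yes.
qa_pass: end 73 >= 10? ✓; end 73 <= 213? ✓ → yes.
retro: end 182 >= 10? ✓; end 182 <= 213? ✓ → yes.
soundcheck: end 153 >= 10? ✓; end 153 <= 213? ✓ → yes.
sync_call: end 180 >= 10? ✓; end 180 <= 213? ✓ → yes.
Result: demo, deploy, design_review, load_test, planning, qa_pass, retro, soundcheck, sync_call.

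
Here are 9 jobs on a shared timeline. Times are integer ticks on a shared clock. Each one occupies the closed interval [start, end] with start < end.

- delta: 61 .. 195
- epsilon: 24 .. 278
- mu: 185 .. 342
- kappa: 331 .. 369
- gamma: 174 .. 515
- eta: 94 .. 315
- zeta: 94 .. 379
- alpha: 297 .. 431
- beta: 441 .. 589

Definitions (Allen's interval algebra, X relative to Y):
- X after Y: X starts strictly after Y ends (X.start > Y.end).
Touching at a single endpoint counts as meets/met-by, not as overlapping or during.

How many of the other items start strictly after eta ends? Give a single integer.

2

Target eta = [94, 315].
alpha [297, 431] → overlapped-by → no.
beta [441, 589] → after → counts.
delta [61, 195] → overlaps → no.
epsilon [24, 278] → overlaps → no.
gamma [174, 515] → overlapped-by → no.
kappa [331, 369] → after → counts.
mu [185, 342] → overlapped-by → no.
zeta [94, 379] → started-by → no.
Total: 2.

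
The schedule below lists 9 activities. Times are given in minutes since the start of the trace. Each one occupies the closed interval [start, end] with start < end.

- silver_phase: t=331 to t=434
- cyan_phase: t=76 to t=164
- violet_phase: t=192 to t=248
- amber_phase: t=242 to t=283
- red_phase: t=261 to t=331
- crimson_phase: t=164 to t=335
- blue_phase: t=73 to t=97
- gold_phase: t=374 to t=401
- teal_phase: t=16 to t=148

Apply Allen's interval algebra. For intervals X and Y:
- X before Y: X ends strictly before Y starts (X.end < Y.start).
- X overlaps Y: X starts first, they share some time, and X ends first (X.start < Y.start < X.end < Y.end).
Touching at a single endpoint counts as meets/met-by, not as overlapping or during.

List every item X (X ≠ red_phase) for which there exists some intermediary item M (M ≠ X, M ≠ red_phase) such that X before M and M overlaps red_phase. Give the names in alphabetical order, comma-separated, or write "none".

Target red_phase = [t=261, t=331].
Intermediaries M with M overlaps red_phase: amber_phase.
Via amber_phase — items with X before amber_phase: blue_phase, cyan_phase, teal_phase.
Union: blue_phase, cyan_phase, teal_phase.

blue_phase, cyan_phase, teal_phase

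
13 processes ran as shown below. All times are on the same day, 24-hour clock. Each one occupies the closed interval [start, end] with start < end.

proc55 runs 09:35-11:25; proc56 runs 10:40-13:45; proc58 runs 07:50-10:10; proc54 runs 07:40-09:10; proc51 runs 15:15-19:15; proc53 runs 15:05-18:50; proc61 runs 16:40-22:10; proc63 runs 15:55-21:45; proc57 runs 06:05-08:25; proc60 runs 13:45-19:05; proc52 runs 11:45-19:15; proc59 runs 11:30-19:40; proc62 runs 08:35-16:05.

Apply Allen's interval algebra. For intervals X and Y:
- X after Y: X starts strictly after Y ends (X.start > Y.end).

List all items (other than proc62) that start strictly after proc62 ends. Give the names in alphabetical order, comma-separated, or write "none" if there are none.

proc61

Target proc62 = [08:35, 16:05].
proc51 [15:15, 19:15] → overlapped-by → no.
proc52 [11:45, 19:15] → overlapped-by → no.
proc53 [15:05, 18:50] → overlapped-by → no.
proc54 [07:40, 09:10] → overlaps → no.
proc55 [09:35, 11:25] → during → no.
proc56 [10:40, 13:45] → during → no.
proc57 [06:05, 08:25] → before → no.
proc58 [07:50, 10:10] → overlaps → no.
proc59 [11:30, 19:40] → overlapped-by → no.
proc60 [13:45, 19:05] → overlapped-by → no.
proc61 [16:40, 22:10] → after → yes.
proc63 [15:55, 21:45] → overlapped-by → no.
Result: proc61.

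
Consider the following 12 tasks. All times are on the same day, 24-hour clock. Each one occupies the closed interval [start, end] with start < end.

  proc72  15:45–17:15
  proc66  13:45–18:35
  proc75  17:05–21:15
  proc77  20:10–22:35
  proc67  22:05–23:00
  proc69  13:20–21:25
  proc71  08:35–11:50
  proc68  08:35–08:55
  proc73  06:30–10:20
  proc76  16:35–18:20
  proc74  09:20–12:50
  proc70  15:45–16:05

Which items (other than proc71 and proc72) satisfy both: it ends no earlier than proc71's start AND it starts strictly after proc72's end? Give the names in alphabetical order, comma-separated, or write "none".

Conditions: its end is no earlier than proc71's start (X.end >= 08:35) AND its start is strictly after proc72's end (X.start > 17:15).
proc66: end 18:35 >= 08:35? ✓; start 13:45 > 17:15? ✗ → no.
proc67: end 23:00 >= 08:35? ✓; start 22:05 > 17:15? ✓ → yes.
proc68: end 08:55 >= 08:35? ✓; start 08:35 > 17:15? ✗ → no.
proc69: end 21:25 >= 08:35? ✓; start 13:20 > 17:15? ✗ → no.
proc70: end 16:05 >= 08:35? ✓; start 15:45 > 17:15? ✗ → no.
proc73: end 10:20 >= 08:35? ✓; start 06:30 > 17:15? ✗ → no.
proc74: end 12:50 >= 08:35? ✓; start 09:20 > 17:15? ✗ → no.
proc75: end 21:15 >= 08:35? ✓; start 17:05 > 17:15? ✗ → no.
proc76: end 18:20 >= 08:35? ✓; start 16:35 > 17:15? ✗ → no.
proc77: end 22:35 >= 08:35? ✓; start 20:10 > 17:15? ✓ → yes.
Result: proc67, proc77.

proc67, proc77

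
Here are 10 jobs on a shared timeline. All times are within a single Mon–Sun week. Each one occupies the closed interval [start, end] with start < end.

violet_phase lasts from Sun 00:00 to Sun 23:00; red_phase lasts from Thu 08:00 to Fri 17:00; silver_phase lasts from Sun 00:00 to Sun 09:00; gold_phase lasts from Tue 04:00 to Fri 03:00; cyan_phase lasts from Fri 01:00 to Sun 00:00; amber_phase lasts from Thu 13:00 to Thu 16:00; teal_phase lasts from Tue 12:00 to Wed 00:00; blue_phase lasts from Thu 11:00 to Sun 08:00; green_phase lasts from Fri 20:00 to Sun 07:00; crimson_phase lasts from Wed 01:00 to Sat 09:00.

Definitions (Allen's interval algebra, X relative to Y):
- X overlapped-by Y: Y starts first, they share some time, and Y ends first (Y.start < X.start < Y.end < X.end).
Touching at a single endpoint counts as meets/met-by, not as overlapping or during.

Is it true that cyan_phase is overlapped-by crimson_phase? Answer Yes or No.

cyan_phase = [Fri 01:00, Sun 00:00], crimson_phase = [Wed 01:00, Sat 09:00].
Actual relation of cyan_phase to crimson_phase: overlapped-by.
Asked whether 'overlapped-by' holds → Yes.

Yes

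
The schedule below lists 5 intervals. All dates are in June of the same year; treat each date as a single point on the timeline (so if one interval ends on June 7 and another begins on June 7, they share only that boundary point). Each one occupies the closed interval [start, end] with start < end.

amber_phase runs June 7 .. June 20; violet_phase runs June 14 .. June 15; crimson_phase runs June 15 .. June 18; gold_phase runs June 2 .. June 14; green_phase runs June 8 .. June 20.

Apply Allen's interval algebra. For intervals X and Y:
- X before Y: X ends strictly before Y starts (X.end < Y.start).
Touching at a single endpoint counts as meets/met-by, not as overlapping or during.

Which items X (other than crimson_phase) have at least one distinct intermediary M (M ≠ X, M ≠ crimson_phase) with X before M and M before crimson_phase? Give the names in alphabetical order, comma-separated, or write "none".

Target crimson_phase = [June 15, June 18].
Intermediaries M with M before crimson_phase: gold_phase.
Via gold_phase — items with X before gold_phase: none.
Union: none.

none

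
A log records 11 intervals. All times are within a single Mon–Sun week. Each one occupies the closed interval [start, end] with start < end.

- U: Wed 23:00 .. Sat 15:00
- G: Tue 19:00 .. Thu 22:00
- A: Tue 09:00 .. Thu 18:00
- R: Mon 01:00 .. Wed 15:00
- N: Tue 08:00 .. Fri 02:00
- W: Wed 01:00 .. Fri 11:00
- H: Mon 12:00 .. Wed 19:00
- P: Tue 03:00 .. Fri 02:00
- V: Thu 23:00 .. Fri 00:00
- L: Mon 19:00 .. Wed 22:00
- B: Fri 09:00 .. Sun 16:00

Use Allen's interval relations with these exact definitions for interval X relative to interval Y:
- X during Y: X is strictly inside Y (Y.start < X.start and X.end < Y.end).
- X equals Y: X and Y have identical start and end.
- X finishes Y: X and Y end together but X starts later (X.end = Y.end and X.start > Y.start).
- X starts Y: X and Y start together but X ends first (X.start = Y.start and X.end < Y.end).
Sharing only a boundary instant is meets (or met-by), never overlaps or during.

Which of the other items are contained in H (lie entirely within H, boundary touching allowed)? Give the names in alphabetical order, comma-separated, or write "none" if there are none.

Target H = [Mon 12:00, Wed 19:00].
A [Tue 09:00, Thu 18:00] → overlapped-by → no.
B [Fri 09:00, Sun 16:00] → after → no.
G [Tue 19:00, Thu 22:00] → overlapped-by → no.
L [Mon 19:00, Wed 22:00] → overlapped-by → no.
N [Tue 08:00, Fri 02:00] → overlapped-by → no.
P [Tue 03:00, Fri 02:00] → overlapped-by → no.
R [Mon 01:00, Wed 15:00] → overlaps → no.
U [Wed 23:00, Sat 15:00] → after → no.
V [Thu 23:00, Fri 00:00] → after → no.
W [Wed 01:00, Fri 11:00] → overlapped-by → no.
Result: none.

none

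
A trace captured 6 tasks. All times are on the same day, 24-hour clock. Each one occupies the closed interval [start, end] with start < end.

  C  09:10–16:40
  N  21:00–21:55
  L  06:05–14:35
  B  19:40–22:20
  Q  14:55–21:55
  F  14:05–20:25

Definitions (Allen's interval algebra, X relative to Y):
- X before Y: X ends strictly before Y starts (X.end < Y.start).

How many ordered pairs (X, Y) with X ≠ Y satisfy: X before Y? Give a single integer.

6

Checking all 30 ordered pairs for relation 'before'; matching pairs in alphabetical order:
(C, B): C before B ✓
(C, N): C before N ✓
(F, N): F before N ✓
(L, B): L before B ✓
(L, N): L before N ✓
(L, Q): L before Q ✓
Count: 6.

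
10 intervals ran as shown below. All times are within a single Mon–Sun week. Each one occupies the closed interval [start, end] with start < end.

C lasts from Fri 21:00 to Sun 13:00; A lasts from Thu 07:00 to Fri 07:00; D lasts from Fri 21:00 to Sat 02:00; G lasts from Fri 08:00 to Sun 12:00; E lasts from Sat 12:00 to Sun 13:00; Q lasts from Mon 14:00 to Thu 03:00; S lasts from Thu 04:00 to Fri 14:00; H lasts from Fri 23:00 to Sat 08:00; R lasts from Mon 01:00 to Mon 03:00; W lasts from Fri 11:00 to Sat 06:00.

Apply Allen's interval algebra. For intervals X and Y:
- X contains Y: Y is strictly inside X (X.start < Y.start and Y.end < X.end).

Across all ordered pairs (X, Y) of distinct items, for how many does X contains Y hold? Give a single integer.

6

Checking all 90 ordered pairs for relation 'contains'; matching pairs in alphabetical order:
(C, H): C contains H ✓
(G, D): G contains D ✓
(G, H): G contains H ✓
(G, W): G contains W ✓
(S, A): S contains A ✓
(W, D): W contains D ✓
Count: 6.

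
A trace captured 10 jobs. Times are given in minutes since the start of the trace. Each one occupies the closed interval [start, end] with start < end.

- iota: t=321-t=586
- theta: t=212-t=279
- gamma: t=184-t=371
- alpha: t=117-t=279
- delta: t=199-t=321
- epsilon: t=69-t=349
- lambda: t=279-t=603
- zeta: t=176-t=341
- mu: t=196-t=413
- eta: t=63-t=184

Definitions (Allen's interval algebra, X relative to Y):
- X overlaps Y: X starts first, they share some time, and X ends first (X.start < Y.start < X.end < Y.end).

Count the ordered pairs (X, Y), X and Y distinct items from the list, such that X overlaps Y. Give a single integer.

Checking all 90 ordered pairs for relation 'overlaps'; matching pairs in alphabetical order:
(alpha, delta): alpha overlaps delta ✓
(alpha, gamma): alpha overlaps gamma ✓
(alpha, mu): alpha overlaps mu ✓
(alpha, zeta): alpha overlaps zeta ✓
(delta, lambda): delta overlaps lambda ✓
(epsilon, gamma): epsilon overlaps gamma ✓
(epsilon, iota): epsilon overlaps iota ✓
(epsilon, lambda): epsilon overlaps lambda ✓
(epsilon, mu): epsilon overlaps mu ✓
(eta, alpha): eta overlaps alpha ✓
(eta, epsilon): eta overlaps epsilon ✓
(eta, zeta): eta overlaps zeta ✓
(gamma, iota): gamma overlaps iota ✓
(gamma, lambda): gamma overlaps lambda ✓
(gamma, mu): gamma overlaps mu ✓
(mu, iota): mu overlaps iota ✓
(mu, lambda): mu overlaps lambda ✓
(zeta, gamma): zeta overlaps gamma ✓
(zeta, iota): zeta overlaps iota ✓
(zeta, lambda): zeta overlaps lambda ✓
(zeta, mu): zeta overlaps mu ✓
Count: 21.

21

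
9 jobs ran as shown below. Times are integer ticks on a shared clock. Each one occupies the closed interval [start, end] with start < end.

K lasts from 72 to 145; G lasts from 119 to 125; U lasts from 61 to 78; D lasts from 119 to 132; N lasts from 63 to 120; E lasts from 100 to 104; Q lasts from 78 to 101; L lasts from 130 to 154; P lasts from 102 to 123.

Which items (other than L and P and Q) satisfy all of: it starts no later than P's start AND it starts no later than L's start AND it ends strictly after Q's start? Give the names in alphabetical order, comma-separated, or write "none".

E, K, N

Conditions: its start is no later than P's start (X.start <= 102) AND its start is no later than L's start (X.start <= 130) AND its end is strictly after Q's start (X.end > 78).
D: start 119 <= 102? ✗; start 119 <= 130? ✓; end 132 > 78? ✓ → no.
E: start 100 <= 102? ✓; start 100 <= 130? ✓; end 104 > 78? ✓ → yes.
G: start 119 <= 102? ✗; start 119 <= 130? ✓; end 125 > 78? ✓ → no.
K: start 72 <= 102? ✓; start 72 <= 130? ✓; end 145 > 78? ✓ → yes.
N: start 63 <= 102? ✓; start 63 <= 130? ✓; end 120 > 78? ✓ → yes.
U: start 61 <= 102? ✓; start 61 <= 130? ✓; end 78 > 78? ✗ → no.
Result: E, K, N.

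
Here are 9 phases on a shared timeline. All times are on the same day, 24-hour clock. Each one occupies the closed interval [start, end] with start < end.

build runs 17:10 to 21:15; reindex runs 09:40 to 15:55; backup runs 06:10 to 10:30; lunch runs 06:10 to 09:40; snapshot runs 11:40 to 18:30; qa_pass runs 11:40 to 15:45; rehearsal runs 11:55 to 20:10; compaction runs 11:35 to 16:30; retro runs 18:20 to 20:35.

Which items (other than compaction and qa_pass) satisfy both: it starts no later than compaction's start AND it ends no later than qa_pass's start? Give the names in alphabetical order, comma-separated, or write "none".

backup, lunch

Conditions: its start is no later than compaction's start (X.start <= 11:35) AND its end is no later than qa_pass's start (X.end <= 11:40).
backup: start 06:10 <= 11:35? ✓; end 10:30 <= 11:40? ✓ → yes.
build: start 17:10 <= 11:35? ✗; end 21:15 <= 11:40? ✗ → no.
lunch: start 06:10 <= 11:35? ✓; end 09:40 <= 11:40? ✓ → yes.
rehearsal: start 11:55 <= 11:35? ✗; end 20:10 <= 11:40? ✗ → no.
reindex: start 09:40 <= 11:35? ✓; end 15:55 <= 11:40? ✗ → no.
retro: start 18:20 <= 11:35? ✗; end 20:35 <= 11:40? ✗ → no.
snapshot: start 11:40 <= 11:35? ✗; end 18:30 <= 11:40? ✗ → no.
Result: backup, lunch.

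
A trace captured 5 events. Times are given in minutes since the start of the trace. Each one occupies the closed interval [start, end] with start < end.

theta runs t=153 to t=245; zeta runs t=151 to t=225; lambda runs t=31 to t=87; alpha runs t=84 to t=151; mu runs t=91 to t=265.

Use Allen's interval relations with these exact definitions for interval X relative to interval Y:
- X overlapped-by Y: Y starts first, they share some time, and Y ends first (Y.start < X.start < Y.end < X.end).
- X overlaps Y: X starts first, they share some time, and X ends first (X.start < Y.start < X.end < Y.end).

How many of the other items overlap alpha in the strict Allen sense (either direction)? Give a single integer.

2

Target alpha = [t=84, t=151].
lambda [t=31, t=87] → overlaps → counts.
mu [t=91, t=265] → overlapped-by → counts.
theta [t=153, t=245] → after → no.
zeta [t=151, t=225] → met-by → no.
Total: 2.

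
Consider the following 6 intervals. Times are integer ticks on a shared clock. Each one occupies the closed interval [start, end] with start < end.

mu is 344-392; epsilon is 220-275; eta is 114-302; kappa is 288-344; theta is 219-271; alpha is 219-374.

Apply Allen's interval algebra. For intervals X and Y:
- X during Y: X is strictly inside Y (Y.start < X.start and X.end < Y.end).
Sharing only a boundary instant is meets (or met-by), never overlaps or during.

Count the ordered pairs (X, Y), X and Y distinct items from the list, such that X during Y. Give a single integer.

Checking all 30 ordered pairs for relation 'during'; matching pairs in alphabetical order:
(epsilon, alpha): epsilon during alpha ✓
(epsilon, eta): epsilon during eta ✓
(kappa, alpha): kappa during alpha ✓
(theta, eta): theta during eta ✓
Count: 4.

4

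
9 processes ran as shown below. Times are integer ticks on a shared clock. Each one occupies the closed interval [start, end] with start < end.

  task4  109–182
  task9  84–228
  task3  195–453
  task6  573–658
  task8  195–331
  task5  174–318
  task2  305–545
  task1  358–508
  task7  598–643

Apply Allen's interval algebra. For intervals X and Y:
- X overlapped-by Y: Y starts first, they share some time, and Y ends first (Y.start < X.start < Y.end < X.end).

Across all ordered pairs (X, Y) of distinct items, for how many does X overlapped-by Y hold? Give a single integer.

10

Checking all 72 ordered pairs for relation 'overlapped-by'; matching pairs in alphabetical order:
(task1, task3): task1 overlapped-by task3 ✓
(task2, task3): task2 overlapped-by task3 ✓
(task2, task5): task2 overlapped-by task5 ✓
(task2, task8): task2 overlapped-by task8 ✓
(task3, task5): task3 overlapped-by task5 ✓
(task3, task9): task3 overlapped-by task9 ✓
(task5, task4): task5 overlapped-by task4 ✓
(task5, task9): task5 overlapped-by task9 ✓
(task8, task5): task8 overlapped-by task5 ✓
(task8, task9): task8 overlapped-by task9 ✓
Count: 10.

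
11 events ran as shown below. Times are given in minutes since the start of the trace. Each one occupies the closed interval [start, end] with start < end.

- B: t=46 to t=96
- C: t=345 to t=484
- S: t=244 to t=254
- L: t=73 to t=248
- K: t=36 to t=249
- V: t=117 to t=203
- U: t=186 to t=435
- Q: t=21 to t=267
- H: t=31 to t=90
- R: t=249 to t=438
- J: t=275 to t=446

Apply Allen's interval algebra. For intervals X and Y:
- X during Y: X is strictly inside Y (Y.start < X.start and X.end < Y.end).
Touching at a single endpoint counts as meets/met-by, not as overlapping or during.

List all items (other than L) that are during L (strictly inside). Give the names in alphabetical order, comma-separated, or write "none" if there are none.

Target L = [t=73, t=248].
B [t=46, t=96] → overlaps → no.
C [t=345, t=484] → after → no.
H [t=31, t=90] → overlaps → no.
J [t=275, t=446] → after → no.
K [t=36, t=249] → contains → no.
Q [t=21, t=267] → contains → no.
R [t=249, t=438] → after → no.
S [t=244, t=254] → overlapped-by → no.
U [t=186, t=435] → overlapped-by → no.
V [t=117, t=203] → during → yes.
Result: V.

V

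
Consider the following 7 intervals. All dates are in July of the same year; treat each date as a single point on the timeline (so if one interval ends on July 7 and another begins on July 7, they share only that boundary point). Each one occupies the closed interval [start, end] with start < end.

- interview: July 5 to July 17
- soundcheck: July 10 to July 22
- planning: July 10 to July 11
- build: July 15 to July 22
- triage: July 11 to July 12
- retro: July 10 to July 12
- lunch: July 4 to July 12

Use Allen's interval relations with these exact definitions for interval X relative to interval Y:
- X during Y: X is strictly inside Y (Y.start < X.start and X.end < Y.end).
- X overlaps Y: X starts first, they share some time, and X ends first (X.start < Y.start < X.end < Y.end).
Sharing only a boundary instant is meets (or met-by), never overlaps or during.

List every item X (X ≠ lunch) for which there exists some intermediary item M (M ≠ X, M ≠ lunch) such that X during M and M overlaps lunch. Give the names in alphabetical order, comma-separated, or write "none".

Target lunch = [July 4, July 12].
Intermediaries M with M overlaps lunch: none.
Union: none.

none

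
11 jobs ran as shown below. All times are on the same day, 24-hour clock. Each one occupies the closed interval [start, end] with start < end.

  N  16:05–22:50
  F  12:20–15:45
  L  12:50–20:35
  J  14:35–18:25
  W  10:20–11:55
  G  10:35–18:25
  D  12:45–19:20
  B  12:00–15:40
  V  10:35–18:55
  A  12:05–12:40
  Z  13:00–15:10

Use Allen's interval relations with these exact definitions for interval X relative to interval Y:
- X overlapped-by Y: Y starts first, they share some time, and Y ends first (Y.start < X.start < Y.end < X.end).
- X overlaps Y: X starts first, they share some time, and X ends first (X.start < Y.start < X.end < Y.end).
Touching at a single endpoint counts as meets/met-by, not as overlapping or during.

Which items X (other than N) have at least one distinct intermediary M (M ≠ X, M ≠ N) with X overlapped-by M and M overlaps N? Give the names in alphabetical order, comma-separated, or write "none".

Target N = [16:05, 22:50].
Intermediaries M with M overlaps N: D, G, J, L, V.
Via D — items with X overlapped-by D: L.
Via G — items with X overlapped-by G: D, L.
Via J — items with X overlapped-by J: none.
Via L — items with X overlapped-by L: none.
Via V — items with X overlapped-by V: D, L.
Union: D, L.

D, L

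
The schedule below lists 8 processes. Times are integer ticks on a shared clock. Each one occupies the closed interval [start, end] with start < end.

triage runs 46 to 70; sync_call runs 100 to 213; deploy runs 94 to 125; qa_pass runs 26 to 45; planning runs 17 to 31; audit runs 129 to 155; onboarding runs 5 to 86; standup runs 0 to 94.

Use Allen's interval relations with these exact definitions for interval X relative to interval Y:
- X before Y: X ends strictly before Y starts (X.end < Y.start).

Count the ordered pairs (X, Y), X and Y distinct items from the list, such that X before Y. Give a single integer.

17

Checking all 56 ordered pairs for relation 'before'; matching pairs in alphabetical order:
(deploy, audit): deploy before audit ✓
(onboarding, audit): onboarding before audit ✓
(onboarding, deploy): onboarding before deploy ✓
(onboarding, sync_call): onboarding before sync_call ✓
(planning, audit): planning before audit ✓
(planning, deploy): planning before deploy ✓
(planning, sync_call): planning before sync_call ✓
(planning, triage): planning before triage ✓
(qa_pass, audit): qa_pass before audit ✓
(qa_pass, deploy): qa_pass before deploy ✓
(qa_pass, sync_call): qa_pass before sync_call ✓
(qa_pass, triage): qa_pass before triage ✓
(standup, audit): standup before audit ✓
(standup, sync_call): standup before sync_call ✓
(triage, audit): triage before audit ✓
(triage, deploy): triage before deploy ✓
(triage, sync_call): triage before sync_call ✓
Count: 17.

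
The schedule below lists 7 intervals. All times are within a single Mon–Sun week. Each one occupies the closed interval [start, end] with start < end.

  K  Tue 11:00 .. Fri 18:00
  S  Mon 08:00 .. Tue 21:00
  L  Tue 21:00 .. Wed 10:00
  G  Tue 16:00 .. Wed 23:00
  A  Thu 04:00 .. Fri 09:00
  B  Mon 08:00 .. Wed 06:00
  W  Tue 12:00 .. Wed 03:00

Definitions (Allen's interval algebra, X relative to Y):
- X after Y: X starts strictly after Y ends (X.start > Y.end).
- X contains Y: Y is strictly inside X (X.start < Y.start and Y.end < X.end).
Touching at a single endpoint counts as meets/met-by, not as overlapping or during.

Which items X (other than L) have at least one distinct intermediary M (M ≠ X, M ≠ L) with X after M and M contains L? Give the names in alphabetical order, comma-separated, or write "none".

A

Target L = [Tue 21:00, Wed 10:00].
Intermediaries M with M contains L: G, K.
Via G — items with X after G: A.
Via K — items with X after K: none.
Union: A.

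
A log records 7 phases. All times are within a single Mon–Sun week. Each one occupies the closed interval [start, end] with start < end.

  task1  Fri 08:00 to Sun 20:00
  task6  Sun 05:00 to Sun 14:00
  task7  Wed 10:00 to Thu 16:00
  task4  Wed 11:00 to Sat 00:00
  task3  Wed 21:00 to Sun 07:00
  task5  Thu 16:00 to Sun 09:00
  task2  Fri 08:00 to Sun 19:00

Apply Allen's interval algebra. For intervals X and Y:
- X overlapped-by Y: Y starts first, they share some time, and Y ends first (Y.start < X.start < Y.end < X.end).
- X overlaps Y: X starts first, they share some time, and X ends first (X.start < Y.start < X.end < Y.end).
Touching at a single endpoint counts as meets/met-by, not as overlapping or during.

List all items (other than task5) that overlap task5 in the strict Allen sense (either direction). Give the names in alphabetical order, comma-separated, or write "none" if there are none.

Target task5 = [Thu 16:00, Sun 09:00].
task1 [Fri 08:00, Sun 20:00] → overlapped-by → yes.
task2 [Fri 08:00, Sun 19:00] → overlapped-by → yes.
task3 [Wed 21:00, Sun 07:00] → overlaps → yes.
task4 [Wed 11:00, Sat 00:00] → overlaps → yes.
task6 [Sun 05:00, Sun 14:00] → overlapped-by → yes.
task7 [Wed 10:00, Thu 16:00] → meets → no.
Result: task1, task2, task3, task4, task6.

task1, task2, task3, task4, task6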